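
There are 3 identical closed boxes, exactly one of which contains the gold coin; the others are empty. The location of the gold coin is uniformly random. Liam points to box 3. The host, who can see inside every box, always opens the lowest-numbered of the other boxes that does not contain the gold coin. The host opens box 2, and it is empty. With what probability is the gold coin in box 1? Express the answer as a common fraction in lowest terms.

Apply Bayes' rule, conditioning on where the gold coin actually is.
If it is in box 1 (prior 1/3): box 2 is the lowest-numbered option available, probability 1; weight (1/3)·1 = 1/3.
If it is in box 2 (prior 1/3): the host opened box 2, so this case is ruled out; weight (1/3)·0 = 0.
If it is in box 3 (prior 1/3): the host would have opened box 1 instead, probability 0; weight (1/3)·0 = 0.
The weights sum to 1/3.
So P(the gold coin in box 1 | the host opened box 2) = (1/3) / (1/3) = 1.

1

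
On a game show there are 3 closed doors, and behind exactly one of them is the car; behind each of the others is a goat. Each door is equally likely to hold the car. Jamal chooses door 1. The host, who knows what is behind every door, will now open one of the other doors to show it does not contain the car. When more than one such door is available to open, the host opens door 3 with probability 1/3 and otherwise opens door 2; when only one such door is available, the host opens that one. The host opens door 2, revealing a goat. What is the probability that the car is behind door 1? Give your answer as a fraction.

Apply Bayes' rule, conditioning on where the car actually is.
If it is behind door 1 (prior 1/3): door 3 is available but not opened, probability 2/3; weight (1/3)·(2/3) = 2/9.
If it is behind door 2 (prior 1/3): the host opened door 2, so this case is ruled out; weight (1/3)·0 = 0.
If it is behind door 3 (prior 1/3): only door 2 is available, probability 1; weight (1/3)·1 = 1/3.
The weights sum to 5/9.
So P(the car behind door 1 | the host opened door 2) = (2/9) / (5/9) = 2/5.

2/5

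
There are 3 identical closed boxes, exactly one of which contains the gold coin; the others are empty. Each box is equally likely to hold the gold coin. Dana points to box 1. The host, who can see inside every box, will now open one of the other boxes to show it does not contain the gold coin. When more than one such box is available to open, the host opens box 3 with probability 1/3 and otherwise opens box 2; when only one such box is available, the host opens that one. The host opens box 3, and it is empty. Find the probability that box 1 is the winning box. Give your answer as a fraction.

1/4

Condition on the true location of the gold coin.
If it is in box 1 (prior 1/3): box 3 is available, opened with probability 1/3; weight (1/3)·(1/3) = 1/9.
If it is in box 2 (prior 1/3): only box 3 is available, probability 1; weight (1/3)·1 = 1/3.
If it is in box 3 (prior 1/3): the host opened box 3, so this case is ruled out; weight (1/3)·0 = 0.
The weights sum to 4/9.
So P(the gold coin in box 1 | the host opened box 3) = (1/9) / (4/9) = 1/4.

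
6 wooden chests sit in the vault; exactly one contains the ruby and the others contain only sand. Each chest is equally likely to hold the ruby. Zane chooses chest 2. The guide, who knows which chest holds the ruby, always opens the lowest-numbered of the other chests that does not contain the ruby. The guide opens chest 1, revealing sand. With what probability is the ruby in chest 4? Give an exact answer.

1/5

Consider each possible location of the ruby in turn.
If it is in chest 1 (prior 1/6): the guide opened chest 1, so this case is ruled out; weight (1/6)·0 = 0.
If it is in any of chests 2, 3, 4, 5, and 6 (prior 1/6 each): chest 1 is the lowest-numbered option available, probability 1; weight (1/6)·1 = 1/6 each.
The weights sum to 5/6.
So P(the ruby in chest 4 | the guide opened chest 1) = (1/6) / (5/6) = 1/5.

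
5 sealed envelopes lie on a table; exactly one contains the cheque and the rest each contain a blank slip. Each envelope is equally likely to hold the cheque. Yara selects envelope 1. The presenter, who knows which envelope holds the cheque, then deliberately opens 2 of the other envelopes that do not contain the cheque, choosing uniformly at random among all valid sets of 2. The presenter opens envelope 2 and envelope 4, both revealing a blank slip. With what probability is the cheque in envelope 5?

Consider each possible location of the cheque in turn.
If it is in envelope 1 (prior 1/5): the presenter has 6 equally likely choices, so probability 1/6; weight (1/5)·(1/6) = 1/30.
If it is in either of envelopes 2 and 4 (prior 1/5 each): that envelope was opened and seen not to hold the prize — ruled out; weight (1/5)·0 = 0 each.
If it is in either of envelopes 3 and 5 (prior 1/5 each): the presenter has 3 equally likely choices, so probability 1/3; weight (1/5)·(1/3) = 1/15 each.
The weights sum to 1/6.
So P(the cheque in envelope 5 | the presenter opened envelope 2 and envelope 4) = (1/15) / (1/6) = 2/5.

2/5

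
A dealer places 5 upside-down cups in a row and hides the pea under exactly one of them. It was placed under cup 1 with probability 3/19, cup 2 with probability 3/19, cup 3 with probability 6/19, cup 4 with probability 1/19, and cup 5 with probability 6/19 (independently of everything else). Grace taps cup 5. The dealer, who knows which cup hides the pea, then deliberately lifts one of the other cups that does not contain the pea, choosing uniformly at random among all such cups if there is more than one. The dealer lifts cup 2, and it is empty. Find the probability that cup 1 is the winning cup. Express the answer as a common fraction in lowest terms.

6/29

Apply Bayes' rule, conditioning on where the pea actually is.
If it is under cup 1 (prior 3/19): the dealer has 3 equally likely choices, so probability 1/3; weight (3/19)·(1/3) = 1/19.
If it is under cup 2 (prior 3/19): the dealer opened cup 2, so this case is ruled out; weight (3/19)·0 = 0.
If it is under cup 3 (prior 6/19): the dealer has 3 equally likely choices, so probability 1/3; weight (6/19)·(1/3) = 2/19.
If it is under cup 4 (prior 1/19): the dealer has 3 equally likely choices, so probability 1/3; weight (1/19)·(1/3) = 1/57.
If it is under cup 5 (prior 6/19): the dealer has 4 equally likely choices, so probability 1/4; weight (6/19)·(1/4) = 3/38.
The weights sum to 29/114.
So P(the pea under cup 1 | the dealer opened cup 2) = (1/19) / (29/114) = 6/29.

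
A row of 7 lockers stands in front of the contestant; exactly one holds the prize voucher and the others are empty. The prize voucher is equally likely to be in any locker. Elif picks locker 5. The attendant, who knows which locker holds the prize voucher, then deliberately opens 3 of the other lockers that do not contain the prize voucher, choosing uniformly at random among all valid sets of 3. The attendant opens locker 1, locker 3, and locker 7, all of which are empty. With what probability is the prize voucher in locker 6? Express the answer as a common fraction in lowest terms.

2/7

Condition on the true location of the prize voucher.
If it is in any of lockers 1, 3, and 7 (prior 1/7 each): that locker was opened and seen not to hold the prize — ruled out; weight (1/7)·0 = 0 each.
If it is in any of lockers 2, 4, and 6 (prior 1/7 each): the attendant has 10 equally likely choices, so probability 1/10; weight (1/7)·(1/10) = 1/70 each.
If it is in locker 5 (prior 1/7): the attendant has 20 equally likely choices, so probability 1/20; weight (1/7)·(1/20) = 1/140.
The weights sum to 1/20.
So P(the prize voucher in locker 6 | the attendant opened locker 1, locker 3, and locker 7) = (1/70) / (1/20) = 2/7.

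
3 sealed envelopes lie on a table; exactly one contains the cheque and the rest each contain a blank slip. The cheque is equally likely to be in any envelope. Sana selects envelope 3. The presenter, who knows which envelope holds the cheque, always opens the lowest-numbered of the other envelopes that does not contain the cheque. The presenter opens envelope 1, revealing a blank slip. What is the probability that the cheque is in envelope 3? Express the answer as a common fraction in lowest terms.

1/2

Condition on the true location of the cheque.
If it is in envelope 1 (prior 1/3): the presenter opened envelope 1, so this case is ruled out; weight (1/3)·0 = 0.
If it is in either of envelopes 2 and 3 (prior 1/3 each): envelope 1 is the lowest-numbered option available, probability 1; weight (1/3)·1 = 1/3 each.
The weights sum to 2/3.
So P(the cheque in envelope 3 | the presenter opened envelope 1) = (1/3) / (2/3) = 1/2.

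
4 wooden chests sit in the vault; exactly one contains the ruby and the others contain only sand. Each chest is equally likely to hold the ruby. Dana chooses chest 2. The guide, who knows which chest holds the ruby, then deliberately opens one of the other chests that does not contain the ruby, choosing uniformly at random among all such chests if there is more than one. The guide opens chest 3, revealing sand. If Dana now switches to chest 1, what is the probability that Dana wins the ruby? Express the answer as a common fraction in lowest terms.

Condition on the true location of the ruby.
If it is in either of chests 1 and 4 (prior 1/4 each): the guide has 2 equally likely choices, so probability 1/2; weight (1/4)·(1/2) = 1/8 each.
If it is in chest 2 (prior 1/4): the guide has 3 equally likely choices, so probability 1/3; weight (1/4)·(1/3) = 1/12.
If it is in chest 3 (prior 1/4): the guide opened chest 3, so this case is ruled out; weight (1/4)·0 = 0.
The weights sum to 1/3.
So P(the ruby in chest 1 | the guide opened chest 3) = (1/8) / (1/3) = 3/8.

3/8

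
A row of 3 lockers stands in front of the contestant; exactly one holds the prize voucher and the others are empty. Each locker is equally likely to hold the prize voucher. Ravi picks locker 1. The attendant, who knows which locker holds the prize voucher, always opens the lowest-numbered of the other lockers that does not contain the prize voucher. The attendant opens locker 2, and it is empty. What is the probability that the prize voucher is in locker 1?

1/2

Condition on the true location of the prize voucher.
If it is in either of lockers 1 and 3 (prior 1/3 each): locker 2 is the lowest-numbered option available, probability 1; weight (1/3)·1 = 1/3 each.
If it is in locker 2 (prior 1/3): the attendant opened locker 2, so this case is ruled out; weight (1/3)·0 = 0.
The weights sum to 2/3.
So P(the prize voucher in locker 1 | the attendant opened locker 2) = (1/3) / (2/3) = 1/2.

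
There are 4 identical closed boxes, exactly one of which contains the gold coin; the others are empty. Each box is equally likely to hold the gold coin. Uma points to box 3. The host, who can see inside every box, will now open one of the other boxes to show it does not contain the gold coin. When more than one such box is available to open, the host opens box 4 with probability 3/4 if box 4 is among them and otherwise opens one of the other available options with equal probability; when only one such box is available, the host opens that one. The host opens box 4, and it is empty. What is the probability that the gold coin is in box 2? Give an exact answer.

1/3

Consider each possible location of the gold coin in turn.
If it is in any of boxes 1, 2, and 3 (prior 1/4 each): box 4 is available, opened with probability 3/4; weight (1/4)·(3/4) = 3/16 each.
If it is in box 4 (prior 1/4): the host opened box 4, so this case is ruled out; weight (1/4)·0 = 0.
The weights sum to 9/16.
So P(the gold coin in box 2 | the host opened box 4) = (3/16) / (9/16) = 1/3.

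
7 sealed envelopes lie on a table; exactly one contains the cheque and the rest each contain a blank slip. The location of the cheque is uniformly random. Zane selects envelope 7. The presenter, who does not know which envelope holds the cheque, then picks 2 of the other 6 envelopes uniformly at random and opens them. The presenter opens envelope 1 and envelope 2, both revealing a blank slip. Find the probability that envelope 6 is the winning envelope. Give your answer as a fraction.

1/5

Because the presenter chose which envelopes to open without knowing where the cheque is, the choice is independent of the prize location. Learning that none of the 2 opened envelopes holds the cheque simply rules out those 2 locations and leaves the remaining 5 envelopes still equally likely by symmetry.
So P(the cheque in envelope 6) = 1/5.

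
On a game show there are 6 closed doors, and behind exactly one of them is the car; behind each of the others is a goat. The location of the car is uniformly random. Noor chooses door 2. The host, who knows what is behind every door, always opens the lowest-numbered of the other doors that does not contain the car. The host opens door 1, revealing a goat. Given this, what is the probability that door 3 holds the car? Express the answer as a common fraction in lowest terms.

Condition on the true location of the car.
If it is behind door 1 (prior 1/6): the host opened door 1, so this case is ruled out; weight (1/6)·0 = 0.
If it is behind any of doors 2, 3, 4, 5, and 6 (prior 1/6 each): door 1 is the lowest-numbered option available, probability 1; weight (1/6)·1 = 1/6 each.
The weights sum to 5/6.
So P(the car behind door 3 | the host opened door 1) = (1/6) / (5/6) = 1/5.

1/5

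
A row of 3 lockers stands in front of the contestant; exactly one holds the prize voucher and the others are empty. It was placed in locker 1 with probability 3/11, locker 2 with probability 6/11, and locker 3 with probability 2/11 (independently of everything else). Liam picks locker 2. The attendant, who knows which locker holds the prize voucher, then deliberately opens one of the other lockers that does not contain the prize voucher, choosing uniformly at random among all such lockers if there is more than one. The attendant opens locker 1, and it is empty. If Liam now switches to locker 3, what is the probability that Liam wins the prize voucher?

Apply Bayes' rule, conditioning on where the prize voucher actually is.
If it is in locker 1 (prior 3/11): the attendant opened locker 1, so this case is ruled out; weight (3/11)·0 = 0.
If it is in locker 2 (prior 6/11): the attendant has 2 equally likely choices, so probability 1/2; weight (6/11)·(1/2) = 3/11.
If it is in locker 3 (prior 2/11): the attendant has no choice, probability 1; weight (2/11)·1 = 2/11.
The weights sum to 5/11.
So P(the prize voucher in locker 3 | the attendant opened locker 1) = (2/11) / (5/11) = 2/5.

2/5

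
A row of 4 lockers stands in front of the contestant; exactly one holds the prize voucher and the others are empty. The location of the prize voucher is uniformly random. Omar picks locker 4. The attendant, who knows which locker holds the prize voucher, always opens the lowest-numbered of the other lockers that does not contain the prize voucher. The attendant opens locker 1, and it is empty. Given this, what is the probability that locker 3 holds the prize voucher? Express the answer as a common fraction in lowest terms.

Apply Bayes' rule, conditioning on where the prize voucher actually is.
If it is in locker 1 (prior 1/4): the attendant opened locker 1, so this case is ruled out; weight (1/4)·0 = 0.
If it is in any of lockers 2, 3, and 4 (prior 1/4 each): locker 1 is the lowest-numbered option available, probability 1; weight (1/4)·1 = 1/4 each.
The weights sum to 3/4.
So P(the prize voucher in locker 3 | the attendant opened locker 1) = (1/4) / (3/4) = 1/3.

1/3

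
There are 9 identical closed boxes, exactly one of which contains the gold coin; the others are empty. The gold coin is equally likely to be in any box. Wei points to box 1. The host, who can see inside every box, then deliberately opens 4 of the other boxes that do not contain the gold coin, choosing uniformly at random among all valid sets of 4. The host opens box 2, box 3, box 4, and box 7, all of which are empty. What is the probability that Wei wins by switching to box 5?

Apply Bayes' rule, conditioning on where the gold coin actually is.
If it is in box 1 (prior 1/9): the host has 70 equally likely choices, so probability 1/70; weight (1/9)·(1/70) = 1/630.
If it is in any of boxes 2, 3, 4, and 7 (prior 1/9 each): that box was opened and seen not to hold the prize — ruled out; weight (1/9)·0 = 0 each.
If it is in any of boxes 5, 6, 8, and 9 (prior 1/9 each): the host has 35 equally likely choices, so probability 1/35; weight (1/9)·(1/35) = 1/315 each.
The weights sum to 1/70.
So P(the gold coin in box 5 | the host opened box 2, box 3, box 4, and box 7) = (1/315) / (1/70) = 2/9.

2/9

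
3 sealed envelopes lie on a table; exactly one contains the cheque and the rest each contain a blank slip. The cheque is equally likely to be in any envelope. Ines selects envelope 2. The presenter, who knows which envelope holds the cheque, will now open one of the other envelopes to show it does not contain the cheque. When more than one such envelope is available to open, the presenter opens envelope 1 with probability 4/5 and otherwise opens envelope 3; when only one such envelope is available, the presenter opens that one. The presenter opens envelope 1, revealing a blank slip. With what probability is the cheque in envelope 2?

4/9

Consider each possible location of the cheque in turn.
If it is in envelope 1 (prior 1/3): the presenter opened envelope 1, so this case is ruled out; weight (1/3)·0 = 0.
If it is in envelope 2 (prior 1/3): envelope 1 is available, opened with probability 4/5; weight (1/3)·(4/5) = 4/15.
If it is in envelope 3 (prior 1/3): only envelope 1 is available, probability 1; weight (1/3)·1 = 1/3.
The weights sum to 3/5.
So P(the cheque in envelope 2 | the presenter opened envelope 1) = (4/15) / (3/5) = 4/9.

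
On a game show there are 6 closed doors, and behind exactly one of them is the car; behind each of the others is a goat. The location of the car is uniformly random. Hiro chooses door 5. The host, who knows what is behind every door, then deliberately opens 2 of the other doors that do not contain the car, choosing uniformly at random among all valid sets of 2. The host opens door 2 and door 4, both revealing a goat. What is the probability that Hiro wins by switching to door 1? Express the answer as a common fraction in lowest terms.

5/18

Apply Bayes' rule, conditioning on where the car actually is.
If it is behind any of doors 1, 3, and 6 (prior 1/6 each): the host has 6 equally likely choices, so probability 1/6; weight (1/6)·(1/6) = 1/36 each.
If it is behind either of doors 2 and 4 (prior 1/6 each): that door was opened and seen not to hold the prize — ruled out; weight (1/6)·0 = 0 each.
If it is behind door 5 (prior 1/6): the host has 10 equally likely choices, so probability 1/10; weight (1/6)·(1/10) = 1/60.
The weights sum to 1/10.
So P(the car behind door 1 | the host opened door 2 and door 4) = (1/36) / (1/10) = 5/18.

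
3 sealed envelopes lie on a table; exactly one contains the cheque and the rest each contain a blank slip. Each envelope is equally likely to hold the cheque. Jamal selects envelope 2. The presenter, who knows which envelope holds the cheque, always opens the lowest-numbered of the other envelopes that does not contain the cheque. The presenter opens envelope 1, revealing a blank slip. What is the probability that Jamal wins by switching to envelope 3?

1/2

Apply Bayes' rule, conditioning on where the cheque actually is.
If it is in envelope 1 (prior 1/3): the presenter opened envelope 1, so this case is ruled out; weight (1/3)·0 = 0.
If it is in either of envelopes 2 and 3 (prior 1/3 each): envelope 1 is the lowest-numbered option available, probability 1; weight (1/3)·1 = 1/3 each.
The weights sum to 2/3.
So P(the cheque in envelope 3 | the presenter opened envelope 1) = (1/3) / (2/3) = 1/2.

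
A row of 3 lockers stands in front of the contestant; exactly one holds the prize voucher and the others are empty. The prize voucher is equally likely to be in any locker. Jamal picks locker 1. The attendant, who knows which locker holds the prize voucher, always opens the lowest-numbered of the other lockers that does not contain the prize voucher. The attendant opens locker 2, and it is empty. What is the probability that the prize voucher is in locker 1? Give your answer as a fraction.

1/2

Consider each possible location of the prize voucher in turn.
If it is in either of lockers 1 and 3 (prior 1/3 each): locker 2 is the lowest-numbered option available, probability 1; weight (1/3)·1 = 1/3 each.
If it is in locker 2 (prior 1/3): the attendant opened locker 2, so this case is ruled out; weight (1/3)·0 = 0.
The weights sum to 2/3.
So P(the prize voucher in locker 1 | the attendant opened locker 2) = (1/3) / (2/3) = 1/2.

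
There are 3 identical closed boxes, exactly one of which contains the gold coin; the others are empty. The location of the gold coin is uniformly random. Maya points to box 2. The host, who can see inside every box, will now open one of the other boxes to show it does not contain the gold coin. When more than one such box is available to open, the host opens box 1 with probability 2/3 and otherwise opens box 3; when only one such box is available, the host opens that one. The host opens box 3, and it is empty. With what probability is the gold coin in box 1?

Apply Bayes' rule, conditioning on where the gold coin actually is.
If it is in box 1 (prior 1/3): only box 3 is available, probability 1; weight (1/3)·1 = 1/3.
If it is in box 2 (prior 1/3): box 1 is available but not opened, probability 1/3; weight (1/3)·(1/3) = 1/9.
If it is in box 3 (prior 1/3): the host opened box 3, so this case is ruled out; weight (1/3)·0 = 0.
The weights sum to 4/9.
So P(the gold coin in box 1 | the host opened box 3) = (1/3) / (4/9) = 3/4.

3/4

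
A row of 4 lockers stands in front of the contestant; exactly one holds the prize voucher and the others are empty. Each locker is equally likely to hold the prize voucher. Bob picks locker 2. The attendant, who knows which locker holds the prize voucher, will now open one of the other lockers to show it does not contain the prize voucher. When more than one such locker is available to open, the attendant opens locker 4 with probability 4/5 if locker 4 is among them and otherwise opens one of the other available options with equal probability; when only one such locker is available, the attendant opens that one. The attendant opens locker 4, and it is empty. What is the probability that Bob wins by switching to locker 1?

Condition on the true location of the prize voucher.
If it is in any of lockers 1, 2, and 3 (prior 1/4 each): locker 4 is available, opened with probability 4/5; weight (1/4)·(4/5) = 1/5 each.
If it is in locker 4 (prior 1/4): the attendant opened locker 4, so this case is ruled out; weight (1/4)·0 = 0.
The weights sum to 3/5.
So P(the prize voucher in locker 1 | the attendant opened locker 4) = (1/5) / (3/5) = 1/3.

1/3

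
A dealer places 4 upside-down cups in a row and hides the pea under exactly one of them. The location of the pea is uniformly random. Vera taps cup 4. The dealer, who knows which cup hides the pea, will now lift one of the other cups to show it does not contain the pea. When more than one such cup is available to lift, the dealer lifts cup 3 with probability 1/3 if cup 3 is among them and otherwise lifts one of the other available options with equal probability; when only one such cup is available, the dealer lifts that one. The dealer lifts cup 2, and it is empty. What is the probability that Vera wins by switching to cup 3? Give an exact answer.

Consider each possible location of the pea in turn.
If it is under cup 1 (prior 1/4): cup 3 is available but not opened, probability 2/3; weight (1/4)·(2/3) = 1/6.
If it is under cup 2 (prior 1/4): the dealer opened cup 2, so this case is ruled out; weight (1/4)·0 = 0.
If it is under cup 3 (prior 1/4): cup 3 holds the prize so is unavailable; the dealer chooses uniformly among the 2 others, probability 1/2; weight (1/4)·(1/2) = 1/8.
If it is under cup 4 (prior 1/4): cup 3 is available but not opened; cup 2 gets probability (1 − 1/3)/2 = 1/3; weight (1/4)·(1/3) = 1/12.
The weights sum to 3/8.
So P(the pea under cup 3 | the dealer opened cup 2) = (1/8) / (3/8) = 1/3.

1/3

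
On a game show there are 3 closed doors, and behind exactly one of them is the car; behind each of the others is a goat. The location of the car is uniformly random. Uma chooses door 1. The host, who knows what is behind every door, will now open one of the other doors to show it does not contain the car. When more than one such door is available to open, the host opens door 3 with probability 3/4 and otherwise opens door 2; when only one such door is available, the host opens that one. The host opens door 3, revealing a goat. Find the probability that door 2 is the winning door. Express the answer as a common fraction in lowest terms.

Apply Bayes' rule, conditioning on where the car actually is.
If it is behind door 1 (prior 1/3): door 3 is available, opened with probability 3/4; weight (1/3)·(3/4) = 1/4.
If it is behind door 2 (prior 1/3): only door 3 is available, probability 1; weight (1/3)·1 = 1/3.
If it is behind door 3 (prior 1/3): the host opened door 3, so this case is ruled out; weight (1/3)·0 = 0.
The weights sum to 7/12.
So P(the car behind door 2 | the host opened door 3) = (1/3) / (7/12) = 4/7.

4/7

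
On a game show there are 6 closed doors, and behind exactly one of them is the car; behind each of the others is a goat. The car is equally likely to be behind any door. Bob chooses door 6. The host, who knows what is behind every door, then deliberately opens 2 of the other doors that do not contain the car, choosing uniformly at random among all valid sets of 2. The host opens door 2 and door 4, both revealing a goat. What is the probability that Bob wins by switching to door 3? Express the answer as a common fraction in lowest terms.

Consider each possible location of the car in turn.
If it is behind any of doors 1, 3, and 5 (prior 1/6 each): the host has 6 equally likely choices, so probability 1/6; weight (1/6)·(1/6) = 1/36 each.
If it is behind either of doors 2 and 4 (prior 1/6 each): that door was opened and seen not to hold the prize — ruled out; weight (1/6)·0 = 0 each.
If it is behind door 6 (prior 1/6): the host has 10 equally likely choices, so probability 1/10; weight (1/6)·(1/10) = 1/60.
The weights sum to 1/10.
So P(the car behind door 3 | the host opened door 2 and door 4) = (1/36) / (1/10) = 5/18.

5/18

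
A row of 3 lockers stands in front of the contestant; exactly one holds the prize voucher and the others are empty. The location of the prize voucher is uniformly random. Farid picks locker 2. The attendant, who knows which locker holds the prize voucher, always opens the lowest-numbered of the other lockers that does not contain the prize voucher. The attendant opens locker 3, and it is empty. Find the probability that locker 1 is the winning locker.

1

Condition on the true location of the prize voucher.
If it is in locker 1 (prior 1/3): locker 3 is the lowest-numbered option available, probability 1; weight (1/3)·1 = 1/3.
If it is in locker 2 (prior 1/3): the attendant would have opened locker 1 instead, probability 0; weight (1/3)·0 = 0.
If it is in locker 3 (prior 1/3): the attendant opened locker 3, so this case is ruled out; weight (1/3)·0 = 0.
The weights sum to 1/3.
So P(the prize voucher in locker 1 | the attendant opened locker 3) = (1/3) / (1/3) = 1.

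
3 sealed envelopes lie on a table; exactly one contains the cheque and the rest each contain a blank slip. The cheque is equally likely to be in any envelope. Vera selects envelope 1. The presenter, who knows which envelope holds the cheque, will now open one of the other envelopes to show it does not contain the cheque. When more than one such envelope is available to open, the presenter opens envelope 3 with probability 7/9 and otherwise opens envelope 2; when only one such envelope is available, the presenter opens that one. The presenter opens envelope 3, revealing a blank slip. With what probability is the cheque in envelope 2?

9/16

Apply Bayes' rule, conditioning on where the cheque actually is.
If it is in envelope 1 (prior 1/3): envelope 3 is available, opened with probability 7/9; weight (1/3)·(7/9) = 7/27.
If it is in envelope 2 (prior 1/3): only envelope 3 is available, probability 1; weight (1/3)·1 = 1/3.
If it is in envelope 3 (prior 1/3): the presenter opened envelope 3, so this case is ruled out; weight (1/3)·0 = 0.
The weights sum to 16/27.
So P(the cheque in envelope 2 | the presenter opened envelope 3) = (1/3) / (16/27) = 9/16.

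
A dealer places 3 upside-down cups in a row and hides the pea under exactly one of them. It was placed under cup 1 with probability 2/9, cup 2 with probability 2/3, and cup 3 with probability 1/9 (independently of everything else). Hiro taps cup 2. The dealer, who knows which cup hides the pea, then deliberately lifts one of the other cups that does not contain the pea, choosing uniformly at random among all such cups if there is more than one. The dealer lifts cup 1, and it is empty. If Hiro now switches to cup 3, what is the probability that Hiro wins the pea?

1/4

Consider each possible location of the pea in turn.
If it is under cup 1 (prior 2/9): the dealer opened cup 1, so this case is ruled out; weight (2/9)·0 = 0.
If it is under cup 2 (prior 2/3): the dealer has 2 equally likely choices, so probability 1/2; weight (2/3)·(1/2) = 1/3.
If it is under cup 3 (prior 1/9): the dealer has no choice, probability 1; weight (1/9)·1 = 1/9.
The weights sum to 4/9.
So P(the pea under cup 3 | the dealer opened cup 1) = (1/9) / (4/9) = 1/4.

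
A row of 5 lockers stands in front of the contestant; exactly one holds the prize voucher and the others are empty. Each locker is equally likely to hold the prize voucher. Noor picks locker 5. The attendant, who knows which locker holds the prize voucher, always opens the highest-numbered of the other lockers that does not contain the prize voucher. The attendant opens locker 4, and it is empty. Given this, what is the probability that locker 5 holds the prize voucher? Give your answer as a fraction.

Apply Bayes' rule, conditioning on where the prize voucher actually is.
If it is in any of lockers 1, 2, 3, and 5 (prior 1/5 each): locker 4 is the highest-numbered option available, probability 1; weight (1/5)·1 = 1/5 each.
If it is in locker 4 (prior 1/5): the attendant opened locker 4, so this case is ruled out; weight (1/5)·0 = 0.
The weights sum to 4/5.
So P(the prize voucher in locker 5 | the attendant opened locker 4) = (1/5) / (4/5) = 1/4.

1/4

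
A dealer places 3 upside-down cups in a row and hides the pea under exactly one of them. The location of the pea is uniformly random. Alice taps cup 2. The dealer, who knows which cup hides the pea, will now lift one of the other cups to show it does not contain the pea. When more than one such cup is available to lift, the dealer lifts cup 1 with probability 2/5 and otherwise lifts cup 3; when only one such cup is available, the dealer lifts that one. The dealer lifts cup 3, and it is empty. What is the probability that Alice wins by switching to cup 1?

5/8

Consider each possible location of the pea in turn.
If it is under cup 1 (prior 1/3): only cup 3 is available, probability 1; weight (1/3)·1 = 1/3.
If it is under cup 2 (prior 1/3): cup 1 is available but not opened, probability 3/5; weight (1/3)·(3/5) = 1/5.
If it is under cup 3 (prior 1/3): the dealer opened cup 3, so this case is ruled out; weight (1/3)·0 = 0.
The weights sum to 8/15.
So P(the pea under cup 1 | the dealer opened cup 3) = (1/3) / (8/15) = 5/8.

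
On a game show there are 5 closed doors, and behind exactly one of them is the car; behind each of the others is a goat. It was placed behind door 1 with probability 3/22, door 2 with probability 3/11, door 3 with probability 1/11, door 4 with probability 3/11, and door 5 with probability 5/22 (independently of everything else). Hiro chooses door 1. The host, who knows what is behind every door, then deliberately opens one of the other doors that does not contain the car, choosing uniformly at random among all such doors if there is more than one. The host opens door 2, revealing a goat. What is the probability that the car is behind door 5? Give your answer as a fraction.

20/61

Apply Bayes' rule, conditioning on where the car actually is.
If it is behind door 1 (prior 3/22): the host has 4 equally likely choices, so probability 1/4; weight (3/22)·(1/4) = 3/88.
If it is behind door 2 (prior 3/11): the host opened door 2, so this case is ruled out; weight (3/11)·0 = 0.
If it is behind door 3 (prior 1/11): the host has 3 equally likely choices, so probability 1/3; weight (1/11)·(1/3) = 1/33.
If it is behind door 4 (prior 3/11): the host has 3 equally likely choices, so probability 1/3; weight (3/11)·(1/3) = 1/11.
If it is behind door 5 (prior 5/22): the host has 3 equally likely choices, so probability 1/3; weight (5/22)·(1/3) = 5/66.
The weights sum to 61/264.
So P(the car behind door 5 | the host opened door 2) = (5/66) / (61/264) = 20/61.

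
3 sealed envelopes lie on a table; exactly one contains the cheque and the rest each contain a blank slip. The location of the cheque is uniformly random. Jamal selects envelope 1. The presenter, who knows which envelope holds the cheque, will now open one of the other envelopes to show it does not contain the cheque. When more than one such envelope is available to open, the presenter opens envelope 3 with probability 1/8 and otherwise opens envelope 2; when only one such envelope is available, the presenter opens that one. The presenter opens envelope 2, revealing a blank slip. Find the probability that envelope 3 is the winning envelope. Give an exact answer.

8/15

Apply Bayes' rule, conditioning on where the cheque actually is.
If it is in envelope 1 (prior 1/3): envelope 3 is available but not opened, probability 7/8; weight (1/3)·(7/8) = 7/24.
If it is in envelope 2 (prior 1/3): the presenter opened envelope 2, so this case is ruled out; weight (1/3)·0 = 0.
If it is in envelope 3 (prior 1/3): only envelope 2 is available, probability 1; weight (1/3)·1 = 1/3.
The weights sum to 5/8.
So P(the cheque in envelope 3 | the presenter opened envelope 2) = (1/3) / (5/8) = 8/15.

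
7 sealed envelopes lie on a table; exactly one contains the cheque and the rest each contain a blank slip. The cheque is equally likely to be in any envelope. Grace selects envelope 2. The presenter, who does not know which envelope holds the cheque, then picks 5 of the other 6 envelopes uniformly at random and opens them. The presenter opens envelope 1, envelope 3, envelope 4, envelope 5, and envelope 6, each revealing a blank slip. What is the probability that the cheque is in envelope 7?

1/2

Because the presenter chose which envelopes to open without knowing where the cheque is, the choice is independent of the prize location. Learning that none of the 5 opened envelopes holds the cheque simply rules out those 5 locations and leaves the remaining 2 envelopes still equally likely by symmetry.
So P(the cheque in envelope 7) = 1/2.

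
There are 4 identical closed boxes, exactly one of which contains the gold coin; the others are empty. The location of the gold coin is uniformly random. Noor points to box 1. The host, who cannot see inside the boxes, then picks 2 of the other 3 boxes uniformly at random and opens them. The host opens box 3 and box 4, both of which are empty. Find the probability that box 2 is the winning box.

Because the host chose which boxes to open without knowing where the gold coin is, the choice is independent of the prize location. Learning that none of the 2 opened boxes holds the gold coin simply rules out those 2 locations and leaves the remaining 2 boxes still equally likely by symmetry.
So P(the gold coin in box 2) = 1/2.

1/2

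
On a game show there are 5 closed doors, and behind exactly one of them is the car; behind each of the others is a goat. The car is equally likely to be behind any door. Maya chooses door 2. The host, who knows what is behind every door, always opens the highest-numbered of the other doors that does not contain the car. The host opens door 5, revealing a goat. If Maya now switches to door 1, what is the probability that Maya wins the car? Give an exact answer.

1/4

Condition on the true location of the car.
If it is behind any of doors 1, 2, 3, and 4 (prior 1/5 each): door 5 is the highest-numbered option available, probability 1; weight (1/5)·1 = 1/5 each.
If it is behind door 5 (prior 1/5): the host opened door 5, so this case is ruled out; weight (1/5)·0 = 0.
The weights sum to 4/5.
So P(the car behind door 1 | the host opened door 5) = (1/5) / (4/5) = 1/4.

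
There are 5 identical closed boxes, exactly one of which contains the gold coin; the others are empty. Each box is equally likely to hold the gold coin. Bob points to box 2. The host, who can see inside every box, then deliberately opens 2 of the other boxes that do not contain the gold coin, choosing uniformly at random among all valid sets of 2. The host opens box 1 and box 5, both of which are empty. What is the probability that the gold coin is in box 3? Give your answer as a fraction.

Apply Bayes' rule, conditioning on where the gold coin actually is.
If it is in either of boxes 1 and 5 (prior 1/5 each): that box was opened and seen not to hold the prize — ruled out; weight (1/5)·0 = 0 each.
If it is in box 2 (prior 1/5): the host has 6 equally likely choices, so probability 1/6; weight (1/5)·(1/6) = 1/30.
If it is in either of boxes 3 and 4 (prior 1/5 each): the host has 3 equally likely choices, so probability 1/3; weight (1/5)·(1/3) = 1/15 each.
The weights sum to 1/6.
So P(the gold coin in box 3 | the host opened box 1 and box 5) = (1/15) / (1/6) = 2/5.

2/5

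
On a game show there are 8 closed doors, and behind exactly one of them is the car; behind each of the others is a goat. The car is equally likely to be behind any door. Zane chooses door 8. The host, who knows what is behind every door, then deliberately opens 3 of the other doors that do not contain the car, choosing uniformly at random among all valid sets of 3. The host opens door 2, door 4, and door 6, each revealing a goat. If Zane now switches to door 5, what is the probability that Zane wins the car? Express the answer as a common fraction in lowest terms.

Consider each possible location of the car in turn.
If it is behind any of doors 1, 3, 5, and 7 (prior 1/8 each): the host has 20 equally likely choices, so probability 1/20; weight (1/8)·(1/20) = 1/160 each.
If it is behind any of doors 2, 4, and 6 (prior 1/8 each): that door was opened and seen not to hold the prize — ruled out; weight (1/8)·0 = 0 each.
If it is behind door 8 (prior 1/8): the host has 35 equally likely choices, so probability 1/35; weight (1/8)·(1/35) = 1/280.
The weights sum to 1/35.
So P(the car behind door 5 | the host opened door 2, door 4, and door 6) = (1/160) / (1/35) = 7/32.

7/32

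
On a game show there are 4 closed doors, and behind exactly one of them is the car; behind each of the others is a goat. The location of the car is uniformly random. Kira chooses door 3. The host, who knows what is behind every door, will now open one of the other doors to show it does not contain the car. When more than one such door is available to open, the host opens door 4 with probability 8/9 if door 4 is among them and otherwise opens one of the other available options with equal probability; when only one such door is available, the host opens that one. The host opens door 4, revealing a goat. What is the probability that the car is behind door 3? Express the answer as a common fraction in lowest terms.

Consider each possible location of the car in turn.
If it is behind any of doors 1, 2, and 3 (prior 1/4 each): door 4 is available, opened with probability 8/9; weight (1/4)·(8/9) = 2/9 each.
If it is behind door 4 (prior 1/4): the host opened door 4, so this case is ruled out; weight (1/4)·0 = 0.
The weights sum to 2/3.
So P(the car behind door 3 | the host opened door 4) = (2/9) / (2/3) = 1/3.

1/3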